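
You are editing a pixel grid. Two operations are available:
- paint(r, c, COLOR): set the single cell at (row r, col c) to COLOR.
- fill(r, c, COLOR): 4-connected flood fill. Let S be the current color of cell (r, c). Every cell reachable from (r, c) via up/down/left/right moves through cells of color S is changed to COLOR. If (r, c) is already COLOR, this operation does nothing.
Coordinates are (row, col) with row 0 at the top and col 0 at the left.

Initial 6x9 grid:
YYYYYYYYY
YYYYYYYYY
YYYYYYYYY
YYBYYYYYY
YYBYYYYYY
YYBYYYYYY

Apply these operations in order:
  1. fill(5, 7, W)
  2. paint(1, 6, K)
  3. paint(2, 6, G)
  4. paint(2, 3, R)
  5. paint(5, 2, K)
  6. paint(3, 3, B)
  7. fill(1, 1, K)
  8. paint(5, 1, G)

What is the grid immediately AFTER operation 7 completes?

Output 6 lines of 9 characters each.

After op 1 fill(5,7,W) [51 cells changed]:
WWWWWWWWW
WWWWWWWWW
WWWWWWWWW
WWBWWWWWW
WWBWWWWWW
WWBWWWWWW
After op 2 paint(1,6,K):
WWWWWWWWW
WWWWWWKWW
WWWWWWWWW
WWBWWWWWW
WWBWWWWWW
WWBWWWWWW
After op 3 paint(2,6,G):
WWWWWWWWW
WWWWWWKWW
WWWWWWGWW
WWBWWWWWW
WWBWWWWWW
WWBWWWWWW
After op 4 paint(2,3,R):
WWWWWWWWW
WWWWWWKWW
WWWRWWGWW
WWBWWWWWW
WWBWWWWWW
WWBWWWWWW
After op 5 paint(5,2,K):
WWWWWWWWW
WWWWWWKWW
WWWRWWGWW
WWBWWWWWW
WWBWWWWWW
WWKWWWWWW
After op 6 paint(3,3,B):
WWWWWWWWW
WWWWWWKWW
WWWRWWGWW
WWBBWWWWW
WWBWWWWWW
WWKWWWWWW
After op 7 fill(1,1,K) [47 cells changed]:
KKKKKKKKK
KKKKKKKKK
KKKRKKGKK
KKBBKKKKK
KKBKKKKKK
KKKKKKKKK

Answer: KKKKKKKKK
KKKKKKKKK
KKKRKKGKK
KKBBKKKKK
KKBKKKKKK
KKKKKKKKK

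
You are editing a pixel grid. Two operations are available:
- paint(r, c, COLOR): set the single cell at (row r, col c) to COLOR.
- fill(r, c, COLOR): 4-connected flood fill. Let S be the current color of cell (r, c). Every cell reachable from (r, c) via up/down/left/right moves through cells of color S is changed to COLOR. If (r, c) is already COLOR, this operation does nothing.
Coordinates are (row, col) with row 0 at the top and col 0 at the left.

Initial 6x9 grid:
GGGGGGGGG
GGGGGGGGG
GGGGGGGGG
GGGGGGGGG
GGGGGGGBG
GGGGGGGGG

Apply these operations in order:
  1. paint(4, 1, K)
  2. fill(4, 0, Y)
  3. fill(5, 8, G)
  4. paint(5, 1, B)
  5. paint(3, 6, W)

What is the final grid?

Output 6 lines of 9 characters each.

Answer: GGGGGGGGG
GGGGGGGGG
GGGGGGGGG
GGGGGGWGG
GKGGGGGBG
GBGGGGGGG

Derivation:
After op 1 paint(4,1,K):
GGGGGGGGG
GGGGGGGGG
GGGGGGGGG
GGGGGGGGG
GKGGGGGBG
GGGGGGGGG
After op 2 fill(4,0,Y) [52 cells changed]:
YYYYYYYYY
YYYYYYYYY
YYYYYYYYY
YYYYYYYYY
YKYYYYYBY
YYYYYYYYY
After op 3 fill(5,8,G) [52 cells changed]:
GGGGGGGGG
GGGGGGGGG
GGGGGGGGG
GGGGGGGGG
GKGGGGGBG
GGGGGGGGG
After op 4 paint(5,1,B):
GGGGGGGGG
GGGGGGGGG
GGGGGGGGG
GGGGGGGGG
GKGGGGGBG
GBGGGGGGG
After op 5 paint(3,6,W):
GGGGGGGGG
GGGGGGGGG
GGGGGGGGG
GGGGGGWGG
GKGGGGGBG
GBGGGGGGG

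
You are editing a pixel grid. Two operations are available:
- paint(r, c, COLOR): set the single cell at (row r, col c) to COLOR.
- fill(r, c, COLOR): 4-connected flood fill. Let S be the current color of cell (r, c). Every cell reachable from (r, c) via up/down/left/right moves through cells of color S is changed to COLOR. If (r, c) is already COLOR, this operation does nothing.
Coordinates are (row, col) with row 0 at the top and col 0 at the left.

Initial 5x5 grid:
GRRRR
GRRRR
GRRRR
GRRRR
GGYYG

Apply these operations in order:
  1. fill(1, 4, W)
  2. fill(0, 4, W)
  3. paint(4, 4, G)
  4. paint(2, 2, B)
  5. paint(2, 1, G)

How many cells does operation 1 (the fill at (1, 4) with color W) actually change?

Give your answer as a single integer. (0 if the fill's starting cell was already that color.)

After op 1 fill(1,4,W) [16 cells changed]:
GWWWW
GWWWW
GWWWW
GWWWW
GGYYG

Answer: 16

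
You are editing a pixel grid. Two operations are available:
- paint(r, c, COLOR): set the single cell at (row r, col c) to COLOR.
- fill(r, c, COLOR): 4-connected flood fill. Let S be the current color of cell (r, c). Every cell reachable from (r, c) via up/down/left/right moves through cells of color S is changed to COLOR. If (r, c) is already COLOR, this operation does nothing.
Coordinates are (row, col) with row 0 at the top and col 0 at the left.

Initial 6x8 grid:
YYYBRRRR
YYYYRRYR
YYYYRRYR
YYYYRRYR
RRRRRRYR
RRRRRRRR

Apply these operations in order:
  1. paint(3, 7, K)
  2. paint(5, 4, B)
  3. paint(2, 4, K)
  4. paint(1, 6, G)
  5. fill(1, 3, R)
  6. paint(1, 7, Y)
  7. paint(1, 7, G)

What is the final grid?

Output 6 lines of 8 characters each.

Answer: RRRBRRRR
RRRRRRGG
RRRRKRYR
RRRRRRYK
RRRRRRYR
RRRRBRRR

Derivation:
After op 1 paint(3,7,K):
YYYBRRRR
YYYYRRYR
YYYYRRYR
YYYYRRYK
RRRRRRYR
RRRRRRRR
After op 2 paint(5,4,B):
YYYBRRRR
YYYYRRYR
YYYYRRYR
YYYYRRYK
RRRRRRYR
RRRRBRRR
After op 3 paint(2,4,K):
YYYBRRRR
YYYYRRYR
YYYYKRYR
YYYYRRYK
RRRRRRYR
RRRRBRRR
After op 4 paint(1,6,G):
YYYBRRRR
YYYYRRGR
YYYYKRYR
YYYYRRYK
RRRRRRYR
RRRRBRRR
After op 5 fill(1,3,R) [15 cells changed]:
RRRBRRRR
RRRRRRGR
RRRRKRYR
RRRRRRYK
RRRRRRYR
RRRRBRRR
After op 6 paint(1,7,Y):
RRRBRRRR
RRRRRRGY
RRRRKRYR
RRRRRRYK
RRRRRRYR
RRRRBRRR
After op 7 paint(1,7,G):
RRRBRRRR
RRRRRRGG
RRRRKRYR
RRRRRRYK
RRRRRRYR
RRRRBRRR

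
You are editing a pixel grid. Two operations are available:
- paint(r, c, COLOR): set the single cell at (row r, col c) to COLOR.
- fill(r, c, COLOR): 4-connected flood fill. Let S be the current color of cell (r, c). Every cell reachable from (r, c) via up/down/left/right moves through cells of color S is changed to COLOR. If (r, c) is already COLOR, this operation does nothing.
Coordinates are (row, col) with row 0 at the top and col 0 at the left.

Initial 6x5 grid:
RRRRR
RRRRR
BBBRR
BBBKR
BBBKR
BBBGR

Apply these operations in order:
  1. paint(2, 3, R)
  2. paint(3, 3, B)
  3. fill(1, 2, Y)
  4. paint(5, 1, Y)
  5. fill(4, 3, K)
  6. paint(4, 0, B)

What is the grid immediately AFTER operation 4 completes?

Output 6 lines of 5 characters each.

Answer: YYYYY
YYYYY
BBBYY
BBBBY
BBBKY
BYBGY

Derivation:
After op 1 paint(2,3,R):
RRRRR
RRRRR
BBBRR
BBBKR
BBBKR
BBBGR
After op 2 paint(3,3,B):
RRRRR
RRRRR
BBBRR
BBBBR
BBBKR
BBBGR
After op 3 fill(1,2,Y) [15 cells changed]:
YYYYY
YYYYY
BBBYY
BBBBY
BBBKY
BBBGY
After op 4 paint(5,1,Y):
YYYYY
YYYYY
BBBYY
BBBBY
BBBKY
BYBGY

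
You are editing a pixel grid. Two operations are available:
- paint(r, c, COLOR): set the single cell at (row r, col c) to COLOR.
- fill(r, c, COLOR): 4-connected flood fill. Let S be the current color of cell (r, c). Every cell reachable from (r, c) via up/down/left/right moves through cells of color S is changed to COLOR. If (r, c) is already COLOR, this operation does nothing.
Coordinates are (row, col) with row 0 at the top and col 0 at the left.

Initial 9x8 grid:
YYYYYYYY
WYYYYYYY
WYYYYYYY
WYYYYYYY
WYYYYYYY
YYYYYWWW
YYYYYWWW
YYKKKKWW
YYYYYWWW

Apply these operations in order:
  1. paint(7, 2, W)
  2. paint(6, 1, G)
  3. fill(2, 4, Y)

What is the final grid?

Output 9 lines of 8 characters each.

After op 1 paint(7,2,W):
YYYYYYYY
WYYYYYYY
WYYYYYYY
WYYYYYYY
WYYYYYYY
YYYYYWWW
YYYYYWWW
YYWKKKWW
YYYYYWWW
After op 2 paint(6,1,G):
YYYYYYYY
WYYYYYYY
WYYYYYYY
WYYYYYYY
WYYYYYYY
YYYYYWWW
YGYYYWWW
YYWKKKWW
YYYYYWWW
After op 3 fill(2,4,Y) [0 cells changed]:
YYYYYYYY
WYYYYYYY
WYYYYYYY
WYYYYYYY
WYYYYYYY
YYYYYWWW
YGYYYWWW
YYWKKKWW
YYYYYWWW

Answer: YYYYYYYY
WYYYYYYY
WYYYYYYY
WYYYYYYY
WYYYYYYY
YYYYYWWW
YGYYYWWW
YYWKKKWW
YYYYYWWW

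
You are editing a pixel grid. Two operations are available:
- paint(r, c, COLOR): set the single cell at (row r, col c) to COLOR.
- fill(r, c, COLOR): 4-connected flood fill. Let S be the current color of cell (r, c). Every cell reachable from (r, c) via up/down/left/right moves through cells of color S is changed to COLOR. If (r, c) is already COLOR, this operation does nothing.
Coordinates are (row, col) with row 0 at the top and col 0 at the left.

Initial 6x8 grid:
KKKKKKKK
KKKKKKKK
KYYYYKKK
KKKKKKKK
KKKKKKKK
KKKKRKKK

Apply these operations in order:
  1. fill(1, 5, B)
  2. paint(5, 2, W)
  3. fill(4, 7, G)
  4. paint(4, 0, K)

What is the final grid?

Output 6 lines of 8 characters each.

Answer: GGGGGGGG
GGGGGGGG
GYYYYGGG
GGGGGGGG
KGGGGGGG
GGWGRGGG

Derivation:
After op 1 fill(1,5,B) [43 cells changed]:
BBBBBBBB
BBBBBBBB
BYYYYBBB
BBBBBBBB
BBBBBBBB
BBBBRBBB
After op 2 paint(5,2,W):
BBBBBBBB
BBBBBBBB
BYYYYBBB
BBBBBBBB
BBBBBBBB
BBWBRBBB
After op 3 fill(4,7,G) [42 cells changed]:
GGGGGGGG
GGGGGGGG
GYYYYGGG
GGGGGGGG
GGGGGGGG
GGWGRGGG
After op 4 paint(4,0,K):
GGGGGGGG
GGGGGGGG
GYYYYGGG
GGGGGGGG
KGGGGGGG
GGWGRGGG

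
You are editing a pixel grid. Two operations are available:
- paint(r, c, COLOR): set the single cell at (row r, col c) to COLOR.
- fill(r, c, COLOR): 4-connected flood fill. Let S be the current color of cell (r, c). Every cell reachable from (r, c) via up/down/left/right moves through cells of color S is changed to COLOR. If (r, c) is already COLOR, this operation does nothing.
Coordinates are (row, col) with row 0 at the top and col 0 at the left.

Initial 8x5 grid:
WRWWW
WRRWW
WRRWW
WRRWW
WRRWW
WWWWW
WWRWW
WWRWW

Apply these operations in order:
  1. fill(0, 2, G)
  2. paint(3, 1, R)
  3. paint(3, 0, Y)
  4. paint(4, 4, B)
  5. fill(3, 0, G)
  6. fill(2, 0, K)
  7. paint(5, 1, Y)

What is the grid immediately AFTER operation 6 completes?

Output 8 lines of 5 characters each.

Answer: KRKKK
KRRKK
KRRKK
KRRKK
KRRKB
KKKKK
KKRKK
KKRKK

Derivation:
After op 1 fill(0,2,G) [29 cells changed]:
GRGGG
GRRGG
GRRGG
GRRGG
GRRGG
GGGGG
GGRGG
GGRGG
After op 2 paint(3,1,R):
GRGGG
GRRGG
GRRGG
GRRGG
GRRGG
GGGGG
GGRGG
GGRGG
After op 3 paint(3,0,Y):
GRGGG
GRRGG
GRRGG
YRRGG
GRRGG
GGGGG
GGRGG
GGRGG
After op 4 paint(4,4,B):
GRGGG
GRRGG
GRRGG
YRRGG
GRRGB
GGGGG
GGRGG
GGRGG
After op 5 fill(3,0,G) [1 cells changed]:
GRGGG
GRRGG
GRRGG
GRRGG
GRRGB
GGGGG
GGRGG
GGRGG
After op 6 fill(2,0,K) [28 cells changed]:
KRKKK
KRRKK
KRRKK
KRRKK
KRRKB
KKKKK
KKRKK
KKRKK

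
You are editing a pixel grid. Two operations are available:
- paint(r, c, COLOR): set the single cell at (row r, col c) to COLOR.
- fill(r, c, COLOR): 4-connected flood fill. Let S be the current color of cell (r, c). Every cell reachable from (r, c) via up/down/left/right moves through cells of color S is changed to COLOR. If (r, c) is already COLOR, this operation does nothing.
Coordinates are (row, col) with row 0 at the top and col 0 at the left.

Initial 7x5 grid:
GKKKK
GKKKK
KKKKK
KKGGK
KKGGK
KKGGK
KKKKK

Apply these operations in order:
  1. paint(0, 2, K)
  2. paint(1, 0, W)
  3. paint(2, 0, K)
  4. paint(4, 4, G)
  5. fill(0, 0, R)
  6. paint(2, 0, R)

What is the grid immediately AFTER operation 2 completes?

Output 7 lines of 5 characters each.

Answer: GKKKK
WKKKK
KKKKK
KKGGK
KKGGK
KKGGK
KKKKK

Derivation:
After op 1 paint(0,2,K):
GKKKK
GKKKK
KKKKK
KKGGK
KKGGK
KKGGK
KKKKK
After op 2 paint(1,0,W):
GKKKK
WKKKK
KKKKK
KKGGK
KKGGK
KKGGK
KKKKK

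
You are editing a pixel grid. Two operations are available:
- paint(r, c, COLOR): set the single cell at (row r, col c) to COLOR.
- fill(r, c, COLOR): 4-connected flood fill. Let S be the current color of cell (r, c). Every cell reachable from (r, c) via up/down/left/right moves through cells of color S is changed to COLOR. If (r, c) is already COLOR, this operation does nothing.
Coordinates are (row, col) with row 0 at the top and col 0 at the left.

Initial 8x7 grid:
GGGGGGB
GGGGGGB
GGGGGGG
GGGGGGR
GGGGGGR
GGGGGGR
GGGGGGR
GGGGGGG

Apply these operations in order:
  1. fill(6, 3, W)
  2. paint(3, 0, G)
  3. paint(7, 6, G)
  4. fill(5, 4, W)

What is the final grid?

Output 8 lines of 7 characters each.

After op 1 fill(6,3,W) [50 cells changed]:
WWWWWWB
WWWWWWB
WWWWWWW
WWWWWWR
WWWWWWR
WWWWWWR
WWWWWWR
WWWWWWW
After op 2 paint(3,0,G):
WWWWWWB
WWWWWWB
WWWWWWW
GWWWWWR
WWWWWWR
WWWWWWR
WWWWWWR
WWWWWWW
After op 3 paint(7,6,G):
WWWWWWB
WWWWWWB
WWWWWWW
GWWWWWR
WWWWWWR
WWWWWWR
WWWWWWR
WWWWWWG
After op 4 fill(5,4,W) [0 cells changed]:
WWWWWWB
WWWWWWB
WWWWWWW
GWWWWWR
WWWWWWR
WWWWWWR
WWWWWWR
WWWWWWG

Answer: WWWWWWB
WWWWWWB
WWWWWWW
GWWWWWR
WWWWWWR
WWWWWWR
WWWWWWR
WWWWWWG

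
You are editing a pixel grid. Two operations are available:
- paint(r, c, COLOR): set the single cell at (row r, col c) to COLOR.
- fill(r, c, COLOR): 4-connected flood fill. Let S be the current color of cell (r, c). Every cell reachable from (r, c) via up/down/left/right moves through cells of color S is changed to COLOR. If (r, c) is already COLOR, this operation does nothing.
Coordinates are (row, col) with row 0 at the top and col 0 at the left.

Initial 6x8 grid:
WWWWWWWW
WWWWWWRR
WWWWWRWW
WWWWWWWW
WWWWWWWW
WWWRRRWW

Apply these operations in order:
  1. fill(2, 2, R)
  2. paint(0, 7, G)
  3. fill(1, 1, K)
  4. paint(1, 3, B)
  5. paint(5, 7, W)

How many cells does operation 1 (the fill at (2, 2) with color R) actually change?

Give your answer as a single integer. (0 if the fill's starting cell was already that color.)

Answer: 42

Derivation:
After op 1 fill(2,2,R) [42 cells changed]:
RRRRRRRR
RRRRRRRR
RRRRRRRR
RRRRRRRR
RRRRRRRR
RRRRRRRR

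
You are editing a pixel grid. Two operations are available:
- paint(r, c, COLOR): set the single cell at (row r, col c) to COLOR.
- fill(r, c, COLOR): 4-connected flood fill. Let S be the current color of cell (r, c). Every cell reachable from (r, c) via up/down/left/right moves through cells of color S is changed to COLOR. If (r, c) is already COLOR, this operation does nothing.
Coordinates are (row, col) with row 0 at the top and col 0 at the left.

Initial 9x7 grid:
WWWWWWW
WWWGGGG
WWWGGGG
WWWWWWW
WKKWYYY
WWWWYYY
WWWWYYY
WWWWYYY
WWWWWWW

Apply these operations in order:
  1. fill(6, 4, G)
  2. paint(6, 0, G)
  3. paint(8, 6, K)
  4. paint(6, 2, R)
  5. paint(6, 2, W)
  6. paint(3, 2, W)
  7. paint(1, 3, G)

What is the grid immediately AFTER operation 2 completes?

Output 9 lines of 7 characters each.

After op 1 fill(6,4,G) [12 cells changed]:
WWWWWWW
WWWGGGG
WWWGGGG
WWWWWWW
WKKWGGG
WWWWGGG
WWWWGGG
WWWWGGG
WWWWWWW
After op 2 paint(6,0,G):
WWWWWWW
WWWGGGG
WWWGGGG
WWWWWWW
WKKWGGG
WWWWGGG
GWWWGGG
WWWWGGG
WWWWWWW

Answer: WWWWWWW
WWWGGGG
WWWGGGG
WWWWWWW
WKKWGGG
WWWWGGG
GWWWGGG
WWWWGGG
WWWWWWW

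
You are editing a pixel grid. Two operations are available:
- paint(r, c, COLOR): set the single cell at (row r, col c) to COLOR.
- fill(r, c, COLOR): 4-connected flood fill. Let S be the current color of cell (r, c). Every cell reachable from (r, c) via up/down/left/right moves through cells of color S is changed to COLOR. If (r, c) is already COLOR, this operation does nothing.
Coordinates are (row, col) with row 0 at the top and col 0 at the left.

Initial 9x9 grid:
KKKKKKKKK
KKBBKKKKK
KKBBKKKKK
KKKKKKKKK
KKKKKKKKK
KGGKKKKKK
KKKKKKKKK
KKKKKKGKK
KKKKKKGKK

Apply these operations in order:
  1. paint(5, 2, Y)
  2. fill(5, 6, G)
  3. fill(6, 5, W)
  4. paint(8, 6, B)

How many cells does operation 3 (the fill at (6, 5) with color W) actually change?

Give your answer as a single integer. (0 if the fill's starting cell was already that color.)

After op 1 paint(5,2,Y):
KKKKKKKKK
KKBBKKKKK
KKBBKKKKK
KKKKKKKKK
KKKKKKKKK
KGYKKKKKK
KKKKKKKKK
KKKKKKGKK
KKKKKKGKK
After op 2 fill(5,6,G) [73 cells changed]:
GGGGGGGGG
GGBBGGGGG
GGBBGGGGG
GGGGGGGGG
GGGGGGGGG
GGYGGGGGG
GGGGGGGGG
GGGGGGGGG
GGGGGGGGG
After op 3 fill(6,5,W) [76 cells changed]:
WWWWWWWWW
WWBBWWWWW
WWBBWWWWW
WWWWWWWWW
WWWWWWWWW
WWYWWWWWW
WWWWWWWWW
WWWWWWWWW
WWWWWWWWW

Answer: 76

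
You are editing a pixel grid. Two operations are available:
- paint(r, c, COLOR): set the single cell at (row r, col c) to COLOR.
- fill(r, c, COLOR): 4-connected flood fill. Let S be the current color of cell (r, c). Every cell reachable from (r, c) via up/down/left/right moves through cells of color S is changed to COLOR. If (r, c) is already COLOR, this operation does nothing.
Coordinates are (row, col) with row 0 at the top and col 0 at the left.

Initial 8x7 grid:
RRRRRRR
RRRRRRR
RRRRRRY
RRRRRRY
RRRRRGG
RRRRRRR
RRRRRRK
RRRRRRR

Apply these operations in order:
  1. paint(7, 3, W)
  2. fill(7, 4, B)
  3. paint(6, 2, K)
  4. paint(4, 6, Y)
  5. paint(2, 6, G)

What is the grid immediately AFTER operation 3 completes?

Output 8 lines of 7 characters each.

After op 1 paint(7,3,W):
RRRRRRR
RRRRRRR
RRRRRRY
RRRRRRY
RRRRRGG
RRRRRRR
RRRRRRK
RRRWRRR
After op 2 fill(7,4,B) [50 cells changed]:
BBBBBBB
BBBBBBB
BBBBBBY
BBBBBBY
BBBBBGG
BBBBBBB
BBBBBBK
BBBWBBB
After op 3 paint(6,2,K):
BBBBBBB
BBBBBBB
BBBBBBY
BBBBBBY
BBBBBGG
BBBBBBB
BBKBBBK
BBBWBBB

Answer: BBBBBBB
BBBBBBB
BBBBBBY
BBBBBBY
BBBBBGG
BBBBBBB
BBKBBBK
BBBWBBB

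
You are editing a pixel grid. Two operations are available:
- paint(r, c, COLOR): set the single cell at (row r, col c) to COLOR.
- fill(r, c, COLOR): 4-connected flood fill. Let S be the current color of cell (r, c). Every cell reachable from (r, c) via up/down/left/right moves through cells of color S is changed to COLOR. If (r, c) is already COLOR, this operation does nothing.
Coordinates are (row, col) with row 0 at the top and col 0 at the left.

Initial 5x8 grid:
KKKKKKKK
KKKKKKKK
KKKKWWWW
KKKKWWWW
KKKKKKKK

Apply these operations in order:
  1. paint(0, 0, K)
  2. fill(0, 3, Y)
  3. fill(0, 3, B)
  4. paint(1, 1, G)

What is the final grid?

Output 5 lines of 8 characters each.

Answer: BBBBBBBB
BGBBBBBB
BBBBWWWW
BBBBWWWW
BBBBBBBB

Derivation:
After op 1 paint(0,0,K):
KKKKKKKK
KKKKKKKK
KKKKWWWW
KKKKWWWW
KKKKKKKK
After op 2 fill(0,3,Y) [32 cells changed]:
YYYYYYYY
YYYYYYYY
YYYYWWWW
YYYYWWWW
YYYYYYYY
After op 3 fill(0,3,B) [32 cells changed]:
BBBBBBBB
BBBBBBBB
BBBBWWWW
BBBBWWWW
BBBBBBBB
After op 4 paint(1,1,G):
BBBBBBBB
BGBBBBBB
BBBBWWWW
BBBBWWWW
BBBBBBBB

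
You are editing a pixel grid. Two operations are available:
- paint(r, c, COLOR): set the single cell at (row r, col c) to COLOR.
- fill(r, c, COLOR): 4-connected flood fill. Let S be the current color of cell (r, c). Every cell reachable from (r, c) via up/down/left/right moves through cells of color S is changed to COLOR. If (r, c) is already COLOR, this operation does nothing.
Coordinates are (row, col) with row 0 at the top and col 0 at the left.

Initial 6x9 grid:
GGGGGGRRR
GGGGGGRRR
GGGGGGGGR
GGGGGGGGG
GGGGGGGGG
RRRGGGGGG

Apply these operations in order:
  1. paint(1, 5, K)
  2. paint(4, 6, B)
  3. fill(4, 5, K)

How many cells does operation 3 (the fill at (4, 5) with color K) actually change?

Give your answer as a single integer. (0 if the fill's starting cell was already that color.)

Answer: 42

Derivation:
After op 1 paint(1,5,K):
GGGGGGRRR
GGGGGKRRR
GGGGGGGGR
GGGGGGGGG
GGGGGGGGG
RRRGGGGGG
After op 2 paint(4,6,B):
GGGGGGRRR
GGGGGKRRR
GGGGGGGGR
GGGGGGGGG
GGGGGGBGG
RRRGGGGGG
After op 3 fill(4,5,K) [42 cells changed]:
KKKKKKRRR
KKKKKKRRR
KKKKKKKKR
KKKKKKKKK
KKKKKKBKK
RRRKKKKKK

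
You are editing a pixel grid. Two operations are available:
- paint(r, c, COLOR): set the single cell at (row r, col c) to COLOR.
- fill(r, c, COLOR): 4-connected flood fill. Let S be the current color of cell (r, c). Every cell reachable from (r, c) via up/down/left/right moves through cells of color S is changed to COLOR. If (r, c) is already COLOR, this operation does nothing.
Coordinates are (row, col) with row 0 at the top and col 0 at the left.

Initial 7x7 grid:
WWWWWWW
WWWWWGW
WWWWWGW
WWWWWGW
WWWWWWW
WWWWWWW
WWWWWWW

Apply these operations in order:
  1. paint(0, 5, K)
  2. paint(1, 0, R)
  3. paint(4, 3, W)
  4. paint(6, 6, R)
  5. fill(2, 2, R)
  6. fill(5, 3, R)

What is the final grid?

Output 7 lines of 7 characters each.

Answer: RRRRRKR
RRRRRGR
RRRRRGR
RRRRRGR
RRRRRRR
RRRRRRR
RRRRRRR

Derivation:
After op 1 paint(0,5,K):
WWWWWKW
WWWWWGW
WWWWWGW
WWWWWGW
WWWWWWW
WWWWWWW
WWWWWWW
After op 2 paint(1,0,R):
WWWWWKW
RWWWWGW
WWWWWGW
WWWWWGW
WWWWWWW
WWWWWWW
WWWWWWW
After op 3 paint(4,3,W):
WWWWWKW
RWWWWGW
WWWWWGW
WWWWWGW
WWWWWWW
WWWWWWW
WWWWWWW
After op 4 paint(6,6,R):
WWWWWKW
RWWWWGW
WWWWWGW
WWWWWGW
WWWWWWW
WWWWWWW
WWWWWWR
After op 5 fill(2,2,R) [43 cells changed]:
RRRRRKR
RRRRRGR
RRRRRGR
RRRRRGR
RRRRRRR
RRRRRRR
RRRRRRR
After op 6 fill(5,3,R) [0 cells changed]:
RRRRRKR
RRRRRGR
RRRRRGR
RRRRRGR
RRRRRRR
RRRRRRR
RRRRRRR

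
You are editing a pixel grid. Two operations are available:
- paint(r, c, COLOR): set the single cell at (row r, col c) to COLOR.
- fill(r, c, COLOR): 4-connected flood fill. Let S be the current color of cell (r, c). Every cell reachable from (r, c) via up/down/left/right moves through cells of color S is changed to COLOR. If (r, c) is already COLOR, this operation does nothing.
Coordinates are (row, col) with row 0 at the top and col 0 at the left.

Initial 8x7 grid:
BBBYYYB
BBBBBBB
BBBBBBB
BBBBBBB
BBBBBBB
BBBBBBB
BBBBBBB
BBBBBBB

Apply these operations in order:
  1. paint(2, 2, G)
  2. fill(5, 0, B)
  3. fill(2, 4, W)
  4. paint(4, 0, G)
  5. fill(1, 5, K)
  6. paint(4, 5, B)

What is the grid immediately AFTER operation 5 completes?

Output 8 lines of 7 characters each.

Answer: KKKYYYK
KKKKKKK
KKGKKKK
KKKKKKK
GKKKKKK
KKKKKKK
KKKKKKK
KKKKKKK

Derivation:
After op 1 paint(2,2,G):
BBBYYYB
BBBBBBB
BBGBBBB
BBBBBBB
BBBBBBB
BBBBBBB
BBBBBBB
BBBBBBB
After op 2 fill(5,0,B) [0 cells changed]:
BBBYYYB
BBBBBBB
BBGBBBB
BBBBBBB
BBBBBBB
BBBBBBB
BBBBBBB
BBBBBBB
After op 3 fill(2,4,W) [52 cells changed]:
WWWYYYW
WWWWWWW
WWGWWWW
WWWWWWW
WWWWWWW
WWWWWWW
WWWWWWW
WWWWWWW
After op 4 paint(4,0,G):
WWWYYYW
WWWWWWW
WWGWWWW
WWWWWWW
GWWWWWW
WWWWWWW
WWWWWWW
WWWWWWW
After op 5 fill(1,5,K) [51 cells changed]:
KKKYYYK
KKKKKKK
KKGKKKK
KKKKKKK
GKKKKKK
KKKKKKK
KKKKKKK
KKKKKKK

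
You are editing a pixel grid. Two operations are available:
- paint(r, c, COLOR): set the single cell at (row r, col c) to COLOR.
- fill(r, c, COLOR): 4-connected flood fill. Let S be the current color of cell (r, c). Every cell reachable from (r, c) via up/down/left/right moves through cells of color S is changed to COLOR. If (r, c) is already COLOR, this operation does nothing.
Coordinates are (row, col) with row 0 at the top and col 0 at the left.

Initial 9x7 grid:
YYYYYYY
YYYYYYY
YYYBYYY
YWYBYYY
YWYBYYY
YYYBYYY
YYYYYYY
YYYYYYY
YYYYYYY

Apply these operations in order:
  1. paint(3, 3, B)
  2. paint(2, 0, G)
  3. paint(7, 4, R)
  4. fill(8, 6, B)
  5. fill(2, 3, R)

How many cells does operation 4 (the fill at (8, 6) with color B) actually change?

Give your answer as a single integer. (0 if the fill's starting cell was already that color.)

After op 1 paint(3,3,B):
YYYYYYY
YYYYYYY
YYYBYYY
YWYBYYY
YWYBYYY
YYYBYYY
YYYYYYY
YYYYYYY
YYYYYYY
After op 2 paint(2,0,G):
YYYYYYY
YYYYYYY
GYYBYYY
YWYBYYY
YWYBYYY
YYYBYYY
YYYYYYY
YYYYYYY
YYYYYYY
After op 3 paint(7,4,R):
YYYYYYY
YYYYYYY
GYYBYYY
YWYBYYY
YWYBYYY
YYYBYYY
YYYYYYY
YYYYRYY
YYYYYYY
After op 4 fill(8,6,B) [55 cells changed]:
BBBBBBB
BBBBBBB
GBBBBBB
BWBBBBB
BWBBBBB
BBBBBBB
BBBBBBB
BBBBRBB
BBBBBBB

Answer: 55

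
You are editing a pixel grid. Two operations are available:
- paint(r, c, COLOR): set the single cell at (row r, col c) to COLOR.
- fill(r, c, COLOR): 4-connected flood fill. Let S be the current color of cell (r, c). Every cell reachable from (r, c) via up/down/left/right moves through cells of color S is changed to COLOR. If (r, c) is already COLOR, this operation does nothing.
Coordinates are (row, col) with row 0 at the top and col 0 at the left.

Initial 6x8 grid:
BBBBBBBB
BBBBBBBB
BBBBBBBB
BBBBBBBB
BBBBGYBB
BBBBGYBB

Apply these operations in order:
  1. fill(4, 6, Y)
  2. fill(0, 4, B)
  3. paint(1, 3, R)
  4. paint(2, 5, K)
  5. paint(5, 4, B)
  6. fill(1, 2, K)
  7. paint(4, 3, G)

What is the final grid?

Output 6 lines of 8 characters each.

Answer: KKKKKKKK
KKKRKKKK
KKKKKKKK
KKKKKKKK
KKKGGKKK
KKKKKKKK

Derivation:
After op 1 fill(4,6,Y) [44 cells changed]:
YYYYYYYY
YYYYYYYY
YYYYYYYY
YYYYYYYY
YYYYGYYY
YYYYGYYY
After op 2 fill(0,4,B) [46 cells changed]:
BBBBBBBB
BBBBBBBB
BBBBBBBB
BBBBBBBB
BBBBGBBB
BBBBGBBB
After op 3 paint(1,3,R):
BBBBBBBB
BBBRBBBB
BBBBBBBB
BBBBBBBB
BBBBGBBB
BBBBGBBB
After op 4 paint(2,5,K):
BBBBBBBB
BBBRBBBB
BBBBBKBB
BBBBBBBB
BBBBGBBB
BBBBGBBB
After op 5 paint(5,4,B):
BBBBBBBB
BBBRBBBB
BBBBBKBB
BBBBBBBB
BBBBGBBB
BBBBBBBB
After op 6 fill(1,2,K) [45 cells changed]:
KKKKKKKK
KKKRKKKK
KKKKKKKK
KKKKKKKK
KKKKGKKK
KKKKKKKK
After op 7 paint(4,3,G):
KKKKKKKK
KKKRKKKK
KKKKKKKK
KKKKKKKK
KKKGGKKK
KKKKKKKK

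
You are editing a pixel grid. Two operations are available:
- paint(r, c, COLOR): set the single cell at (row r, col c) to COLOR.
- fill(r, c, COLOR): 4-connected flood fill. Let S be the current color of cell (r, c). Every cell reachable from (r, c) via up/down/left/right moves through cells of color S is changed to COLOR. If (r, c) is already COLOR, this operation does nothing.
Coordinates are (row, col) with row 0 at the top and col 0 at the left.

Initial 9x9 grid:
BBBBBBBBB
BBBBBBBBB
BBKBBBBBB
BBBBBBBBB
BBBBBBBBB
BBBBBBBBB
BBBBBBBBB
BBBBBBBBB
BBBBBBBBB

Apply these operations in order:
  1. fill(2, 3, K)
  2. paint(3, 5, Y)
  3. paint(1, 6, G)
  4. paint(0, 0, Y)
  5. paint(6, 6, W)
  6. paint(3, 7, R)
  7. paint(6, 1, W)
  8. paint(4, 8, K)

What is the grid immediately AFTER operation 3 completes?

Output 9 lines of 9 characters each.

After op 1 fill(2,3,K) [80 cells changed]:
KKKKKKKKK
KKKKKKKKK
KKKKKKKKK
KKKKKKKKK
KKKKKKKKK
KKKKKKKKK
KKKKKKKKK
KKKKKKKKK
KKKKKKKKK
After op 2 paint(3,5,Y):
KKKKKKKKK
KKKKKKKKK
KKKKKKKKK
KKKKKYKKK
KKKKKKKKK
KKKKKKKKK
KKKKKKKKK
KKKKKKKKK
KKKKKKKKK
After op 3 paint(1,6,G):
KKKKKKKKK
KKKKKKGKK
KKKKKKKKK
KKKKKYKKK
KKKKKKKKK
KKKKKKKKK
KKKKKKKKK
KKKKKKKKK
KKKKKKKKK

Answer: KKKKKKKKK
KKKKKKGKK
KKKKKKKKK
KKKKKYKKK
KKKKKKKKK
KKKKKKKKK
KKKKKKKKK
KKKKKKKKK
KKKKKKKKK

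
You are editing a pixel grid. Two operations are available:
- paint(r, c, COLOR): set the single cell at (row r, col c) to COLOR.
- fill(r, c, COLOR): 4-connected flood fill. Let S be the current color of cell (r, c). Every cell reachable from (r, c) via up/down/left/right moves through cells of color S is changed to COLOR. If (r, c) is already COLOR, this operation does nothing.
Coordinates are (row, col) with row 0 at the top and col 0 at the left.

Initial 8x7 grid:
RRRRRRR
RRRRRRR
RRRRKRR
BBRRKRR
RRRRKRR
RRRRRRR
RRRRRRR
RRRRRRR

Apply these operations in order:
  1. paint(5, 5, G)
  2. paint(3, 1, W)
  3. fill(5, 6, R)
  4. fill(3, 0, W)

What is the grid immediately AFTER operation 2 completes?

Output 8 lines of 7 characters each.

After op 1 paint(5,5,G):
RRRRRRR
RRRRRRR
RRRRKRR
BBRRKRR
RRRRKRR
RRRRRGR
RRRRRRR
RRRRRRR
After op 2 paint(3,1,W):
RRRRRRR
RRRRRRR
RRRRKRR
BWRRKRR
RRRRKRR
RRRRRGR
RRRRRRR
RRRRRRR

Answer: RRRRRRR
RRRRRRR
RRRRKRR
BWRRKRR
RRRRKRR
RRRRRGR
RRRRRRR
RRRRRRR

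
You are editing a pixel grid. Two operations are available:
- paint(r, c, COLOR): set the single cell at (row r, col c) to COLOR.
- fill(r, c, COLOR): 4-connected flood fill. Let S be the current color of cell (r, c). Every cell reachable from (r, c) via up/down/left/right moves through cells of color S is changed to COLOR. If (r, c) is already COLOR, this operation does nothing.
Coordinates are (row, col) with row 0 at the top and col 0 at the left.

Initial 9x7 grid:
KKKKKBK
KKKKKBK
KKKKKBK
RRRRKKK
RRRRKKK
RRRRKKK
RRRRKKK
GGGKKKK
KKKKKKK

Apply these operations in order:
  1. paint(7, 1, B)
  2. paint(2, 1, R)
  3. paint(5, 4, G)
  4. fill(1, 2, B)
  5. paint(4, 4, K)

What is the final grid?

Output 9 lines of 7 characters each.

Answer: BBBBBBB
BBBBBBB
BRBBBBB
RRRRBBB
RRRRKBB
RRRRGBB
RRRRBBB
GBGBBBB
BBBBBBB

Derivation:
After op 1 paint(7,1,B):
KKKKKBK
KKKKKBK
KKKKKBK
RRRRKKK
RRRRKKK
RRRRKKK
RRRRKKK
GBGKKKK
KKKKKKK
After op 2 paint(2,1,R):
KKKKKBK
KKKKKBK
KRKKKBK
RRRRKKK
RRRRKKK
RRRRKKK
RRRRKKK
GBGKKKK
KKKKKKK
After op 3 paint(5,4,G):
KKKKKBK
KKKKKBK
KRKKKBK
RRRRKKK
RRRRKKK
RRRRGKK
RRRRKKK
GBGKKKK
KKKKKKK
After op 4 fill(1,2,B) [39 cells changed]:
BBBBBBB
BBBBBBB
BRBBBBB
RRRRBBB
RRRRBBB
RRRRGBB
RRRRBBB
GBGBBBB
BBBBBBB
After op 5 paint(4,4,K):
BBBBBBB
BBBBBBB
BRBBBBB
RRRRBBB
RRRRKBB
RRRRGBB
RRRRBBB
GBGBBBB
BBBBBBB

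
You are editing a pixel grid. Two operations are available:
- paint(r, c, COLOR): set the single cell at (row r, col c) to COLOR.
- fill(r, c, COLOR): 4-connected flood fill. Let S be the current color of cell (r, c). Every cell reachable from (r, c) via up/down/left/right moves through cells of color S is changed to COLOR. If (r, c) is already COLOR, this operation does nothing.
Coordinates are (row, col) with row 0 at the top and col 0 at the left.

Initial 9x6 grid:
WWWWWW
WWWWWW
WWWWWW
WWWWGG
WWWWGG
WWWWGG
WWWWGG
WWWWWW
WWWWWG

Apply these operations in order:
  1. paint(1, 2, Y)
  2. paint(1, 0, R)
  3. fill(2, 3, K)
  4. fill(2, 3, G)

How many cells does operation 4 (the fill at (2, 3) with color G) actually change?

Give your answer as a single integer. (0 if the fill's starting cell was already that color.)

Answer: 43

Derivation:
After op 1 paint(1,2,Y):
WWWWWW
WWYWWW
WWWWWW
WWWWGG
WWWWGG
WWWWGG
WWWWGG
WWWWWW
WWWWWG
After op 2 paint(1,0,R):
WWWWWW
RWYWWW
WWWWWW
WWWWGG
WWWWGG
WWWWGG
WWWWGG
WWWWWW
WWWWWG
After op 3 fill(2,3,K) [43 cells changed]:
KKKKKK
RKYKKK
KKKKKK
KKKKGG
KKKKGG
KKKKGG
KKKKGG
KKKKKK
KKKKKG
After op 4 fill(2,3,G) [43 cells changed]:
GGGGGG
RGYGGG
GGGGGG
GGGGGG
GGGGGG
GGGGGG
GGGGGG
GGGGGG
GGGGGG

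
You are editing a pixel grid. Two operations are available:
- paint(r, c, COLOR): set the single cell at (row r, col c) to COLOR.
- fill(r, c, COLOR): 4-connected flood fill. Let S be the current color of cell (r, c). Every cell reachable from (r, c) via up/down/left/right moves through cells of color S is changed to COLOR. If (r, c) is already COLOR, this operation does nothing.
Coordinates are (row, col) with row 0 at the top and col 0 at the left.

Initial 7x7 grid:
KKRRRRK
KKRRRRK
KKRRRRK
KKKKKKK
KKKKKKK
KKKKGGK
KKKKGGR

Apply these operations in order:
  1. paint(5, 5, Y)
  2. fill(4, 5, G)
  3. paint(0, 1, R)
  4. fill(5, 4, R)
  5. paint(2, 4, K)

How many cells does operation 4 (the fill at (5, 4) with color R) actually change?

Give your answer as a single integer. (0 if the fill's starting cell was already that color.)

After op 1 paint(5,5,Y):
KKRRRRK
KKRRRRK
KKRRRRK
KKKKKKK
KKKKKKK
KKKKGYK
KKKKGGR
After op 2 fill(4,5,G) [32 cells changed]:
GGRRRRG
GGRRRRG
GGRRRRG
GGGGGGG
GGGGGGG
GGGGGYG
GGGGGGR
After op 3 paint(0,1,R):
GRRRRRG
GGRRRRG
GGRRRRG
GGGGGGG
GGGGGGG
GGGGGYG
GGGGGGR
After op 4 fill(5,4,R) [34 cells changed]:
RRRRRRR
RRRRRRR
RRRRRRR
RRRRRRR
RRRRRRR
RRRRRYR
RRRRRRR

Answer: 34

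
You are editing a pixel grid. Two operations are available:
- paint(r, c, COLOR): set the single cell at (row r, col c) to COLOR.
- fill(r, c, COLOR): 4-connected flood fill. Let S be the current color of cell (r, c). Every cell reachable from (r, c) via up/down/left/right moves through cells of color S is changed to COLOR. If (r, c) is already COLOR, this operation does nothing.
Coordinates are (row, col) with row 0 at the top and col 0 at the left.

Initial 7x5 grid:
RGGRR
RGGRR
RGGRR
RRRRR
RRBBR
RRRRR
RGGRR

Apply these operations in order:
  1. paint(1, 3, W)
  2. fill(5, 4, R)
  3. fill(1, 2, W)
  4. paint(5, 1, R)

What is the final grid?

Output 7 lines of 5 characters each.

After op 1 paint(1,3,W):
RGGRR
RGGWR
RGGRR
RRRRR
RRBBR
RRRRR
RGGRR
After op 2 fill(5,4,R) [0 cells changed]:
RGGRR
RGGWR
RGGRR
RRRRR
RRBBR
RRRRR
RGGRR
After op 3 fill(1,2,W) [6 cells changed]:
RWWRR
RWWWR
RWWRR
RRRRR
RRBBR
RRRRR
RGGRR
After op 4 paint(5,1,R):
RWWRR
RWWWR
RWWRR
RRRRR
RRBBR
RRRRR
RGGRR

Answer: RWWRR
RWWWR
RWWRR
RRRRR
RRBBR
RRRRR
RGGRR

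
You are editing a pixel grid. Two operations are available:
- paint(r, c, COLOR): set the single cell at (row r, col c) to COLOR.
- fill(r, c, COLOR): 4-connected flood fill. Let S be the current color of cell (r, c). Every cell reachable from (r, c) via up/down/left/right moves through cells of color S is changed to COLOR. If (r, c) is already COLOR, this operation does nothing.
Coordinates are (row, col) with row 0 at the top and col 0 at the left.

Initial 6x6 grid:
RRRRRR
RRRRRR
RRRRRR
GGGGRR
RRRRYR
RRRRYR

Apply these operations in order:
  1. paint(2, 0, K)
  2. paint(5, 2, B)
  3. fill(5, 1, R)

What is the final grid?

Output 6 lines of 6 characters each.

After op 1 paint(2,0,K):
RRRRRR
RRRRRR
KRRRRR
GGGGRR
RRRRYR
RRRRYR
After op 2 paint(5,2,B):
RRRRRR
RRRRRR
KRRRRR
GGGGRR
RRRRYR
RRBRYR
After op 3 fill(5,1,R) [0 cells changed]:
RRRRRR
RRRRRR
KRRRRR
GGGGRR
RRRRYR
RRBRYR

Answer: RRRRRR
RRRRRR
KRRRRR
GGGGRR
RRRRYR
RRBRYR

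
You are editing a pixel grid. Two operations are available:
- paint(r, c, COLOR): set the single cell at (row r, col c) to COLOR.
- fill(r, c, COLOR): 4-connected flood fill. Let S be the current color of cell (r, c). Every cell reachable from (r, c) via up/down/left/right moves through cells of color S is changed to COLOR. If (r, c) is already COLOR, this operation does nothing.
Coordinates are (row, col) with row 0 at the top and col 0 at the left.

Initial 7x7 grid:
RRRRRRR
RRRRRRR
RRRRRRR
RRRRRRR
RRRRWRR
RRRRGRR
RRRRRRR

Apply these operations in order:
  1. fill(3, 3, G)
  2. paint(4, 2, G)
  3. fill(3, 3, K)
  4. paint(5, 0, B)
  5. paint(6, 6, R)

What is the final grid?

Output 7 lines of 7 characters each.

Answer: KKKKKKK
KKKKKKK
KKKKKKK
KKKKKKK
KKKKWKK
BKKKKKK
KKKKKKR

Derivation:
After op 1 fill(3,3,G) [47 cells changed]:
GGGGGGG
GGGGGGG
GGGGGGG
GGGGGGG
GGGGWGG
GGGGGGG
GGGGGGG
After op 2 paint(4,2,G):
GGGGGGG
GGGGGGG
GGGGGGG
GGGGGGG
GGGGWGG
GGGGGGG
GGGGGGG
After op 3 fill(3,3,K) [48 cells changed]:
KKKKKKK
KKKKKKK
KKKKKKK
KKKKKKK
KKKKWKK
KKKKKKK
KKKKKKK
After op 4 paint(5,0,B):
KKKKKKK
KKKKKKK
KKKKKKK
KKKKKKK
KKKKWKK
BKKKKKK
KKKKKKK
After op 5 paint(6,6,R):
KKKKKKK
KKKKKKK
KKKKKKK
KKKKKKK
KKKKWKK
BKKKKKK
KKKKKKR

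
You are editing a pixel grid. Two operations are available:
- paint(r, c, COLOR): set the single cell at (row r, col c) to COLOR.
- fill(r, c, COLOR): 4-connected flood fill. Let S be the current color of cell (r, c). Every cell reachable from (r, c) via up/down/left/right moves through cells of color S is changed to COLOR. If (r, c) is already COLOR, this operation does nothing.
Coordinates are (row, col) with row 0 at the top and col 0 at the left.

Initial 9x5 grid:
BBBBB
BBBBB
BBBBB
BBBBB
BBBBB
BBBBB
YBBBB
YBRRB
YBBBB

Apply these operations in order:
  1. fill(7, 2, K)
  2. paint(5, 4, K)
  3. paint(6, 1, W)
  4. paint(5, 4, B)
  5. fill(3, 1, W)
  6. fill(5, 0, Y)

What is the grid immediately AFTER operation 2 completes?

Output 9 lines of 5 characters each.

After op 1 fill(7,2,K) [2 cells changed]:
BBBBB
BBBBB
BBBBB
BBBBB
BBBBB
BBBBB
YBBBB
YBKKB
YBBBB
After op 2 paint(5,4,K):
BBBBB
BBBBB
BBBBB
BBBBB
BBBBB
BBBBK
YBBBB
YBKKB
YBBBB

Answer: BBBBB
BBBBB
BBBBB
BBBBB
BBBBB
BBBBK
YBBBB
YBKKB
YBBBB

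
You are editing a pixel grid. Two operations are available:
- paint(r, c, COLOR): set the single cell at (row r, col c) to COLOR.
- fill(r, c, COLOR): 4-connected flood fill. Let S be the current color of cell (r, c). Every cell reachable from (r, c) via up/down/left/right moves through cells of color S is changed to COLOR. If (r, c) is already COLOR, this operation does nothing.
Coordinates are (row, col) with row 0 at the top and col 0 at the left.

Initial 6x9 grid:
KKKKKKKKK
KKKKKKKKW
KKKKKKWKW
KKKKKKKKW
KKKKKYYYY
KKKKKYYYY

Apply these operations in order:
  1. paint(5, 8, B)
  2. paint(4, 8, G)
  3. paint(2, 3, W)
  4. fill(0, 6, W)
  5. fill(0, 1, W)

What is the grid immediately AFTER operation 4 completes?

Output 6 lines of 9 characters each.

After op 1 paint(5,8,B):
KKKKKKKKK
KKKKKKKKW
KKKKKKWKW
KKKKKKKKW
KKKKKYYYY
KKKKKYYYB
After op 2 paint(4,8,G):
KKKKKKKKK
KKKKKKKKW
KKKKKKWKW
KKKKKKKKW
KKKKKYYYG
KKKKKYYYB
After op 3 paint(2,3,W):
KKKKKKKKK
KKKKKKKKW
KKKWKKWKW
KKKKKKKKW
KKKKKYYYG
KKKKKYYYB
After op 4 fill(0,6,W) [41 cells changed]:
WWWWWWWWW
WWWWWWWWW
WWWWWWWWW
WWWWWWWWW
WWWWWYYYG
WWWWWYYYB

Answer: WWWWWWWWW
WWWWWWWWW
WWWWWWWWW
WWWWWWWWW
WWWWWYYYG
WWWWWYYYB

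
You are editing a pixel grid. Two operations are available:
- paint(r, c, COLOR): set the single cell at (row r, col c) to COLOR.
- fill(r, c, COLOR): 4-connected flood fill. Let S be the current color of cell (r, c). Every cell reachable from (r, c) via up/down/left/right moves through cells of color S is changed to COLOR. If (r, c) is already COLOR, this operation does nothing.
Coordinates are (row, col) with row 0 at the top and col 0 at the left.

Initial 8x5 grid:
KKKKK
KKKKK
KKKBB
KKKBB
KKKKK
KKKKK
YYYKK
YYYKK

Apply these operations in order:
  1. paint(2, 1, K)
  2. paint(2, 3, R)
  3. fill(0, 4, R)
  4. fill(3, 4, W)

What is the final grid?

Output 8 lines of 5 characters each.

Answer: RRRRR
RRRRR
RRRRW
RRRWW
RRRRR
RRRRR
YYYRR
YYYRR

Derivation:
After op 1 paint(2,1,K):
KKKKK
KKKKK
KKKBB
KKKBB
KKKKK
KKKKK
YYYKK
YYYKK
After op 2 paint(2,3,R):
KKKKK
KKKKK
KKKRB
KKKBB
KKKKK
KKKKK
YYYKK
YYYKK
After op 3 fill(0,4,R) [30 cells changed]:
RRRRR
RRRRR
RRRRB
RRRBB
RRRRR
RRRRR
YYYRR
YYYRR
After op 4 fill(3,4,W) [3 cells changed]:
RRRRR
RRRRR
RRRRW
RRRWW
RRRRR
RRRRR
YYYRR
YYYRR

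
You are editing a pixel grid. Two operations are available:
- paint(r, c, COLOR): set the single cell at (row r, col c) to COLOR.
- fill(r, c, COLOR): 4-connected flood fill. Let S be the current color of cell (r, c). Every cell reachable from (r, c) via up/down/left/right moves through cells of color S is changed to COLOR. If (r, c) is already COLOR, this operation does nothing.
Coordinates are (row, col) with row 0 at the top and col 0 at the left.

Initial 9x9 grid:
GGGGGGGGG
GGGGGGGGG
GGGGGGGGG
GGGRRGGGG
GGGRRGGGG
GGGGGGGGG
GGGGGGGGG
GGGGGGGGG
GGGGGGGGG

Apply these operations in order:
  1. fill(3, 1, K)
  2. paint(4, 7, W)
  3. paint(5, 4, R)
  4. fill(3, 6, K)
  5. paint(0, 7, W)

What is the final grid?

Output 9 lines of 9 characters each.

Answer: KKKKKKKWK
KKKKKKKKK
KKKKKKKKK
KKKRRKKKK
KKKRRKKWK
KKKKRKKKK
KKKKKKKKK
KKKKKKKKK
KKKKKKKKK

Derivation:
After op 1 fill(3,1,K) [77 cells changed]:
KKKKKKKKK
KKKKKKKKK
KKKKKKKKK
KKKRRKKKK
KKKRRKKKK
KKKKKKKKK
KKKKKKKKK
KKKKKKKKK
KKKKKKKKK
After op 2 paint(4,7,W):
KKKKKKKKK
KKKKKKKKK
KKKKKKKKK
KKKRRKKKK
KKKRRKKWK
KKKKKKKKK
KKKKKKKKK
KKKKKKKKK
KKKKKKKKK
After op 3 paint(5,4,R):
KKKKKKKKK
KKKKKKKKK
KKKKKKKKK
KKKRRKKKK
KKKRRKKWK
KKKKRKKKK
KKKKKKKKK
KKKKKKKKK
KKKKKKKKK
After op 4 fill(3,6,K) [0 cells changed]:
KKKKKKKKK
KKKKKKKKK
KKKKKKKKK
KKKRRKKKK
KKKRRKKWK
KKKKRKKKK
KKKKKKKKK
KKKKKKKKK
KKKKKKKKK
After op 5 paint(0,7,W):
KKKKKKKWK
KKKKKKKKK
KKKKKKKKK
KKKRRKKKK
KKKRRKKWK
KKKKRKKKK
KKKKKKKKK
KKKKKKKKK
KKKKKKKKK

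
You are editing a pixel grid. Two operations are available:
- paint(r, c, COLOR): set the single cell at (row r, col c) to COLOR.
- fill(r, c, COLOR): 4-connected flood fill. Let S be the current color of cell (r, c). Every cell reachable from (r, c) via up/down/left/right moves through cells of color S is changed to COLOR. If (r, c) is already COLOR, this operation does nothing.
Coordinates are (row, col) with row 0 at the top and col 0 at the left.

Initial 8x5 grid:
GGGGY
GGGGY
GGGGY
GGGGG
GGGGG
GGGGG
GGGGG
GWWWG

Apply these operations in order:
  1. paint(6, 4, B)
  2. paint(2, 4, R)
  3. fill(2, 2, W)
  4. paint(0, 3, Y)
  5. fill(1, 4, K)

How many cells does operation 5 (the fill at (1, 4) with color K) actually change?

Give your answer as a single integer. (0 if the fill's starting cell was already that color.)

After op 1 paint(6,4,B):
GGGGY
GGGGY
GGGGY
GGGGG
GGGGG
GGGGG
GGGGB
GWWWG
After op 2 paint(2,4,R):
GGGGY
GGGGY
GGGGR
GGGGG
GGGGG
GGGGG
GGGGB
GWWWG
After op 3 fill(2,2,W) [32 cells changed]:
WWWWY
WWWWY
WWWWR
WWWWW
WWWWW
WWWWW
WWWWB
WWWWG
After op 4 paint(0,3,Y):
WWWYY
WWWWY
WWWWR
WWWWW
WWWWW
WWWWW
WWWWB
WWWWG
After op 5 fill(1,4,K) [3 cells changed]:
WWWKK
WWWWK
WWWWR
WWWWW
WWWWW
WWWWW
WWWWB
WWWWG

Answer: 3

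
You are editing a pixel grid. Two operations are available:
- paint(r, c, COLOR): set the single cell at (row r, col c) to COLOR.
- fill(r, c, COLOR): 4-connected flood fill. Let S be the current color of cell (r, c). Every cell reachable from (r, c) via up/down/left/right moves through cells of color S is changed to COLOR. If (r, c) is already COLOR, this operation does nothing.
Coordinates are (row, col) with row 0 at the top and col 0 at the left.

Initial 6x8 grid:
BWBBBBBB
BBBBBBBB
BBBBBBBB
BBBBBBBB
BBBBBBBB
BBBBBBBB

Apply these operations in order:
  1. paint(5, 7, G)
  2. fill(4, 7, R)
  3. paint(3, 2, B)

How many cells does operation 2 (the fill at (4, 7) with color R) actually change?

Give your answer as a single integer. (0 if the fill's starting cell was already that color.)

Answer: 46

Derivation:
After op 1 paint(5,7,G):
BWBBBBBB
BBBBBBBB
BBBBBBBB
BBBBBBBB
BBBBBBBB
BBBBBBBG
After op 2 fill(4,7,R) [46 cells changed]:
RWRRRRRR
RRRRRRRR
RRRRRRRR
RRRRRRRR
RRRRRRRR
RRRRRRRG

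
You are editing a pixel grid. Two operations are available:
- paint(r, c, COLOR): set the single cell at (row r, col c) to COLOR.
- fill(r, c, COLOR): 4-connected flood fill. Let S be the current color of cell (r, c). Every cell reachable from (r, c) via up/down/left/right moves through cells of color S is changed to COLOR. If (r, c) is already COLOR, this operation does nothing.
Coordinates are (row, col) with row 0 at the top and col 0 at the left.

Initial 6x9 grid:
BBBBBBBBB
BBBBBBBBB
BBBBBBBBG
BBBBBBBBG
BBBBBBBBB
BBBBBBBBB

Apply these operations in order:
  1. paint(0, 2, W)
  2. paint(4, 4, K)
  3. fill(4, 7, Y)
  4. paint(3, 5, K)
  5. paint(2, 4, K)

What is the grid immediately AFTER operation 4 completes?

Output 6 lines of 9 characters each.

After op 1 paint(0,2,W):
BBWBBBBBB
BBBBBBBBB
BBBBBBBBG
BBBBBBBBG
BBBBBBBBB
BBBBBBBBB
After op 2 paint(4,4,K):
BBWBBBBBB
BBBBBBBBB
BBBBBBBBG
BBBBBBBBG
BBBBKBBBB
BBBBBBBBB
After op 3 fill(4,7,Y) [50 cells changed]:
YYWYYYYYY
YYYYYYYYY
YYYYYYYYG
YYYYYYYYG
YYYYKYYYY
YYYYYYYYY
After op 4 paint(3,5,K):
YYWYYYYYY
YYYYYYYYY
YYYYYYYYG
YYYYYKYYG
YYYYKYYYY
YYYYYYYYY

Answer: YYWYYYYYY
YYYYYYYYY
YYYYYYYYG
YYYYYKYYG
YYYYKYYYY
YYYYYYYYY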